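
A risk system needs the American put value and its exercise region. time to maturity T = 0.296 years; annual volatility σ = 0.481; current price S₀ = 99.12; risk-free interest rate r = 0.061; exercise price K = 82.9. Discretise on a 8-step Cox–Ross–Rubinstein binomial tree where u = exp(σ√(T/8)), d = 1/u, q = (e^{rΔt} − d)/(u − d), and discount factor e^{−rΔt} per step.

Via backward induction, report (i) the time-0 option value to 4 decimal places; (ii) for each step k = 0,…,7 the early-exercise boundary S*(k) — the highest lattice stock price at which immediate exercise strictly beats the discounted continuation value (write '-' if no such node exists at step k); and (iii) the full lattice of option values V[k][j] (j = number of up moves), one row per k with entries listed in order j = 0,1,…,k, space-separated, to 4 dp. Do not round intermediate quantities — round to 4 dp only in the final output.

price = 2.9513
boundary = - - - - - 62.4097 68.4595 75.0958
tree:
2.9513
4.6244 1.2171
7.0726 2.0882 0.3127
10.4991 3.5257 0.5962 0.0181
15.0159 5.8292 1.1356 0.0354 0.0000
20.4903 9.3663 2.1611 0.0695 0.0000 0.0000
26.0055 14.4405 4.1088 0.1363 0.0000 0.0000 0.0000
31.0334 20.4903 7.8042 0.2674 0.0000 0.0000 0.0000 0.0000
35.6169 26.0055 14.4405 0.5246 0.0000 0.0000 0.0000 0.0000 0.0000

params: Δt=0.03700 u=1.09694 d=0.91163 q=0.48908 e^(-rΔt)=0.99775
t_8 payoffs: 35.6169 26.0055 14.4405 0.5246 0.0000 0.0000 0.0000 0.0000 0.0000
t_7: node(7,0) S=51.8666 payoff=31.0334 vs cont=30.8465 → 31.0334 [stop]  node(7,1) S=62.4097 payoff=20.4903 vs cont=20.3034 → 20.4903 [stop]  node(7,2) S=75.0958 payoff=7.8042 vs cont=7.6173 → 7.8042 [stop]  node(7,3) S=90.3607 payoff=0.0000 vs cont=0.2674 → 0.2674 [wait]  node(7,4) S=108.7284 payoff=0.0000 vs cont=0.0000 → 0.0000 [wait]  node(7,5) S=130.8299 payoff=0.0000 vs cont=0.0000 → 0.0000 [wait]  node(7,6) S=157.4239 payoff=0.0000 vs cont=0.0000 → 0.0000 [wait]  node(7,7) S=189.4238 payoff=0.0000 vs cont=0.0000 → 0.0000 [wait]  ⇒ S*(7)=75.0958
t_6: node(6,0) S=56.8945 payoff=26.0055 vs cont=25.8186 → 26.0055 [stop]  node(6,1) S=68.4595 payoff=14.4405 vs cont=14.2536 → 14.4405 [stop]  node(6,2) S=82.3754 payoff=0.5246 vs cont=4.1088 → 4.1088 [wait]  node(6,3) S=99.1200 payoff=0.0000 vs cont=0.1363 → 0.1363 [wait]  node(6,4) S=119.2683 payoff=0.0000 vs cont=0.0000 → 0.0000 [wait]  node(6,5) S=143.5122 payoff=0.0000 vs cont=0.0000 → 0.0000 [wait]  node(6,6) S=172.6842 payoff=0.0000 vs cont=0.0000 → 0.0000 [wait]  ⇒ S*(6)=68.4595
t_5: node(5,0) S=62.4097 payoff=20.4903 vs cont=20.3034 → 20.4903 [stop]  node(5,1) S=75.0958 payoff=7.8042 vs cont=9.3663 → 9.3663 [wait]  node(5,2) S=90.3607 payoff=0.0000 vs cont=2.1611 → 2.1611 [wait]  node(5,3) S=108.7284 payoff=0.0000 vs cont=0.0695 → 0.0695 [wait]  node(5,4) S=130.8299 payoff=0.0000 vs cont=0.0000 → 0.0000 [wait]  node(5,5) S=157.4239 payoff=0.0000 vs cont=0.0000 → 0.0000 [wait]  ⇒ S*(5)=62.4097
t_4: node(4,0) S=68.4595 payoff=14.4405 vs cont=15.0159 → 15.0159 [wait]  node(4,1) S=82.3754 payoff=0.5246 vs cont=5.8292 → 5.8292 [wait]  node(4,2) S=99.1200 payoff=0.0000 vs cont=1.1356 → 1.1356 [wait]  node(4,3) S=119.2683 payoff=0.0000 vs cont=0.0354 → 0.0354 [wait]  node(4,4) S=143.5122 payoff=0.0000 vs cont=0.0000 → 0.0000 [wait]  ⇒ S*(4)=-
t_3: node(3,0) S=75.0958 payoff=7.8042 vs cont=10.4991 → 10.4991 [wait]  node(3,1) S=90.3607 payoff=0.0000 vs cont=3.5257 → 3.5257 [wait]  node(3,2) S=108.7284 payoff=0.0000 vs cont=0.5962 → 0.5962 [wait]  node(3,3) S=130.8299 payoff=0.0000 vs cont=0.0181 → 0.0181 [wait]  ⇒ S*(3)=-
t_2: node(2,0) S=82.3754 payoff=0.5246 vs cont=7.0726 → 7.0726 [wait]  node(2,1) S=99.1200 payoff=0.0000 vs cont=2.0882 → 2.0882 [wait]  node(2,2) S=119.2683 payoff=0.0000 vs cont=0.3127 → 0.3127 [wait]  ⇒ S*(2)=-
t_1: node(1,0) S=90.3607 payoff=0.0000 vs cont=4.6244 → 4.6244 [wait]  node(1,1) S=108.7284 payoff=0.0000 vs cont=1.2171 → 1.2171 [wait]  ⇒ S*(1)=-
t_0: node(0,0) S=99.1200 payoff=0.0000 vs cont=2.9513 → 2.9513 [wait]  ⇒ S*(0)=-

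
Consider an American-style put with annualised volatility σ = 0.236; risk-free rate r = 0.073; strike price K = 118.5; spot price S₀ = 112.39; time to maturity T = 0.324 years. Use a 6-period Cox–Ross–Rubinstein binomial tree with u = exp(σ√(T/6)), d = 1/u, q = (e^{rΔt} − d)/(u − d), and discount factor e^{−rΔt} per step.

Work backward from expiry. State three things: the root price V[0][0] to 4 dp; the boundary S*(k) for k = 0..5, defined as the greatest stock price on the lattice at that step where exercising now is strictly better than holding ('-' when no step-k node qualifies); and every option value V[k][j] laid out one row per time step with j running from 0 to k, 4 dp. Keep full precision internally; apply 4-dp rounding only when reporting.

Δt=0.05400, u=1.05637, d=0.94664, q=0.52229, disc=e^(-rΔt)=0.99607
k=6 terminal: V=max(K-S,0) → 37.6233 28.2477 17.7853 6.1100 0.0000 0.0000 0.0000
k=5: j=0 S=85.4360 intr=33.0640 cont=32.5978 V=33.0640[EX]; j=1 S=95.3401 intr=23.1599 cont=22.6937 V=23.1599[EX]; j=2 S=106.3923 intr=12.1077 cont=11.6415 V=12.1077[EX]; j=3 S=118.7258 intr=0.0000 cont=2.9073 V=2.9073[hold]; j=4 S=132.4890 intr=0.0000 cont=0.0000 V=0.0000[hold]; j=5 S=147.8476 intr=0.0000 cont=0.0000 V=0.0000[hold]  S*(5)=106.3923
k=4: j=0 S=90.2523 intr=28.2477 cont=27.7815 V=28.2477[EX]; j=1 S=100.7147 intr=17.7853 cont=17.3191 V=17.7853[EX]; j=2 S=112.3900 intr=6.1100 cont=7.2737 V=7.2737[hold]; j=3 S=125.4187 intr=0.0000 cont=1.3834 V=1.3834[hold]; j=4 S=139.9578 intr=0.0000 cont=0.0000 V=0.0000[hold]  S*(4)=100.7147
k=3: j=0 S=95.3401 intr=23.1599 cont=22.6937 V=23.1599[EX]; j=1 S=106.3923 intr=12.1077 cont=12.2469 V=12.2469[hold]; j=2 S=118.7258 intr=0.0000 cont=4.1808 V=4.1808[hold]; j=3 S=132.4890 intr=0.0000 cont=0.6583 V=0.6583[hold]  S*(3)=95.3401
k=2: j=0 S=100.7147 intr=17.7853 cont=17.3915 V=17.7853[EX]; j=1 S=112.3900 intr=6.1100 cont=8.0025 V=8.0025[hold]; j=2 S=125.4187 intr=0.0000 cont=2.3318 V=2.3318[hold]  S*(2)=100.7147
k=1: j=0 S=106.3923 intr=12.1077 cont=12.6260 V=12.6260[hold]; j=1 S=118.7258 intr=0.0000 cont=5.0209 V=5.0209[hold]  S*(1)=-
k=0: j=0 S=112.3900 intr=6.1100 cont=8.6199 V=8.6199[hold]  S*(0)=-

price = 8.6199
boundary = - - 100.7147 95.3401 100.7147 106.3923
tree:
8.6199
12.6260 5.0209
17.7853 8.0025 2.3318
23.1599 12.2469 4.1808 0.6583
28.2477 17.7853 7.2737 1.3834 0.0000
33.0640 23.1599 12.1077 2.9073 0.0000 0.0000
37.6233 28.2477 17.7853 6.1100 0.0000 0.0000 0.0000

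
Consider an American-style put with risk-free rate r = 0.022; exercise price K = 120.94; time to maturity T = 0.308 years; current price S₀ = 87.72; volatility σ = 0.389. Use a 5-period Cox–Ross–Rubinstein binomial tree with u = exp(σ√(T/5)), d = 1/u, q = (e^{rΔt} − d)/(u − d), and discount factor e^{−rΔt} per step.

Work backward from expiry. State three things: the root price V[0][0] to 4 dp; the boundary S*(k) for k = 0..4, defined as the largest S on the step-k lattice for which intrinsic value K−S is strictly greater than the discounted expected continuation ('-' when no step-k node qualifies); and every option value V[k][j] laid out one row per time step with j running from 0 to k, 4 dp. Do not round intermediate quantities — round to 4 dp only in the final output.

price = 33.4651
boundary = - 79.6469 87.7200 96.6114 106.4041
tree:
33.4651
41.2931 25.1764
48.6233 33.2200 16.6337
55.2788 41.2931 24.3286 8.4404
61.3218 48.6233 33.2200 14.5359 1.9368
66.8086 55.2788 41.2931 24.3286 3.7506 0.0000

Δt=0.06160  u=1.10136  d=0.90797  q=0.48289  discount=0.99865
step 5 (expiry): payoffs max(K−S,0) = 66.8086 55.2788 41.2931 24.3286 3.7506 0.0000
step 4: (k=4,j=0): S=59.6182, (K−S)⁺=61.3218, hold=61.1580 ⇒ V=61.3218 exercise | (k=4,j=1): S=72.3167, (K−S)⁺=48.6233, hold=48.4595 ⇒ V=48.6233 exercise | (k=4,j=2): S=87.7200, (K−S)⁺=33.2200, hold=33.0562 ⇒ V=33.2200 exercise | (k=4,j=3): S=106.4041, (K−S)⁺=14.5359, hold=14.3721 ⇒ V=14.5359 exercise | (k=4,j=4): S=129.0679, (K−S)⁺=0.0000, hold=1.9368 ⇒ V=1.9368 continue  boundary S*=106.4041
step 3: (k=3,j=0): S=65.6612, (K−S)⁺=55.2788, hold=55.1150 ⇒ V=55.2788 exercise | (k=3,j=1): S=79.6469, (K−S)⁺=41.2931, hold=41.1293 ⇒ V=41.2931 exercise | (k=3,j=2): S=96.6114, (K−S)⁺=24.3286, hold=24.1648 ⇒ V=24.3286 exercise | (k=3,j=3): S=117.1894, (K−S)⁺=3.7506, hold=8.4404 ⇒ V=8.4404 continue  boundary S*=96.6114
step 2: (k=2,j=0): S=72.3167, (K−S)⁺=48.6233, hold=48.4595 ⇒ V=48.6233 exercise | (k=2,j=1): S=87.7200, (K−S)⁺=33.2200, hold=33.0562 ⇒ V=33.2200 exercise | (k=2,j=2): S=106.4041, (K−S)⁺=14.5359, hold=16.6337 ⇒ V=16.6337 continue  boundary S*=87.7200
step 1: (k=1,j=0): S=79.6469, (K−S)⁺=41.2931, hold=41.1293 ⇒ V=41.2931 exercise | (k=1,j=1): S=96.6114, (K−S)⁺=24.3286, hold=25.1764 ⇒ V=25.1764 continue  boundary S*=79.6469
step 0: (k=0,j=0): S=87.7200, (K−S)⁺=33.2200, hold=33.4651 ⇒ V=33.4651 continue  boundary S*=-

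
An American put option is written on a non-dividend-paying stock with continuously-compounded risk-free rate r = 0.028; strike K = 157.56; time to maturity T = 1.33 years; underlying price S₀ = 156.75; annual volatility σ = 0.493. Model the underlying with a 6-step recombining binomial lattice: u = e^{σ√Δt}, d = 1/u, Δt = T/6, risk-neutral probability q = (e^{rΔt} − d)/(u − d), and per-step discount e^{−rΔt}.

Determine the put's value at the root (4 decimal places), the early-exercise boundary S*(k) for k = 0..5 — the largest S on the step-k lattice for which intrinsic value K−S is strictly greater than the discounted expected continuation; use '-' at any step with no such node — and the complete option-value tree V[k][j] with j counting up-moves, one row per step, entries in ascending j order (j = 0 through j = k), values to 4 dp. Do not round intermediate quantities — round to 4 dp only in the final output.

price = 31.8880
boundary = - - - 78.1255 98.5367 124.2804
tree:
31.8880
44.9844 16.6701
61.1723 26.2502 5.4469
79.4345 40.1801 9.9589 0.1283
95.6176 59.0233 18.2063 0.2372 0.0000
108.4485 79.4345 33.2796 0.4383 0.0000 0.0000
118.6216 95.6176 59.0233 0.8100 0.0000 0.0000 0.0000

Δt=0.22167  u=1.26126  d=0.79286  q=0.45552  discount=0.99381
step 6 (expiry): payoffs max(K−S,0) = 118.6216 95.6176 59.0233 0.8100 0.0000 0.0000 0.0000
step 5: (k=5,j=0): S=49.1115, (K−S)⁺=108.4485, hold=107.4736 ⇒ V=108.4485 exercise | (k=5,j=1): S=78.1255, (K−S)⁺=79.4345, hold=78.4596 ⇒ V=79.4345 exercise | (k=5,j=2): S=124.2804, (K−S)⁺=33.2796, hold=32.3047 ⇒ V=33.2796 exercise | (k=5,j=3): S=197.7026, (K−S)⁺=0.0000, hold=0.4383 ⇒ V=0.4383 continue | (k=5,j=4): S=314.5010, (K−S)⁺=0.0000, hold=0.0000 ⇒ V=0.0000 continue | (k=5,j=5): S=500.3015, (K−S)⁺=0.0000, hold=0.0000 ⇒ V=0.0000 continue  boundary S*=124.2804
step 4: (k=4,j=0): S=61.9424, (K−S)⁺=95.6176, hold=94.6427 ⇒ V=95.6176 exercise | (k=4,j=1): S=98.5367, (K−S)⁺=59.0233, hold=58.0484 ⇒ V=59.0233 exercise | (k=4,j=2): S=156.7500, (K−S)⁺=0.8100, hold=18.2063 ⇒ V=18.2063 continue | (k=4,j=3): S=249.3545, (K−S)⁺=0.0000, hold=0.2372 ⇒ V=0.2372 continue | (k=4,j=4): S=396.6678, (K−S)⁺=0.0000, hold=0.0000 ⇒ V=0.0000 continue  boundary S*=98.5367
step 3: (k=3,j=0): S=78.1255, (K−S)⁺=79.4345, hold=78.4596 ⇒ V=79.4345 exercise | (k=3,j=1): S=124.2804, (K−S)⁺=33.2796, hold=40.1801 ⇒ V=40.1801 continue | (k=3,j=2): S=197.7026, (K−S)⁺=0.0000, hold=9.9589 ⇒ V=9.9589 continue | (k=3,j=3): S=314.5010, (K−S)⁺=0.0000, hold=0.1283 ⇒ V=0.1283 continue  boundary S*=78.1255
step 2: (k=2,j=0): S=98.5367, (K−S)⁺=59.0233, hold=61.1723 ⇒ V=61.1723 continue | (k=2,j=1): S=156.7500, (K−S)⁺=0.8100, hold=26.2502 ⇒ V=26.2502 continue | (k=2,j=2): S=249.3545, (K−S)⁺=0.0000, hold=5.4469 ⇒ V=5.4469 continue  boundary S*=-
step 1: (k=1,j=0): S=124.2804, (K−S)⁺=33.2796, hold=44.9844 ⇒ V=44.9844 continue | (k=1,j=1): S=197.7026, (K−S)⁺=0.0000, hold=16.6701 ⇒ V=16.6701 continue  boundary S*=-
step 0: (k=0,j=0): S=156.7500, (K−S)⁺=0.8100, hold=31.8880 ⇒ V=31.8880 continue  boundary S*=-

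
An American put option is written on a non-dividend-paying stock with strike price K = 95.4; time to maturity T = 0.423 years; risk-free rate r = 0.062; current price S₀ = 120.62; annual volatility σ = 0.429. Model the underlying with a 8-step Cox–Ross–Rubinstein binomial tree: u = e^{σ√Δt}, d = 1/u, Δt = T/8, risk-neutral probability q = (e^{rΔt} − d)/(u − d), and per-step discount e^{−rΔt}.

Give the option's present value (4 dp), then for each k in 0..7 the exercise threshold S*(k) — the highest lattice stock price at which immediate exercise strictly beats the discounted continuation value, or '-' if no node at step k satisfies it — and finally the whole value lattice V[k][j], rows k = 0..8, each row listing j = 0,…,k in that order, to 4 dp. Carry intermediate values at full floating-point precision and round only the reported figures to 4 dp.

Δt=0.05287, u=1.10368, d=0.90606, q=0.49197, disc=e^(-rΔt)=0.99673
k=8 terminal: V=max(K-S,0) → 40.6120 28.6626 14.1071 0.0000 0.0000 0.0000 0.0000 0.0000 0.0000
k=7: j=0 S=60.4682 intr=34.9318 cont=34.6195 V=34.9318[EX]; j=1 S=73.6564 intr=21.7436 cont=21.4313 V=21.7436[EX]; j=2 S=89.7210 intr=5.6790 cont=7.1433 V=7.1433[hold]; j=3 S=109.2893 intr=0.0000 cont=0.0000 V=0.0000[hold]; j=4 S=133.1254 intr=0.0000 cont=0.0000 V=0.0000[hold]; j=5 S=162.1603 intr=0.0000 cont=0.0000 V=0.0000[hold]; j=6 S=197.5276 intr=0.0000 cont=0.0000 V=0.0000[hold]; j=7 S=240.6087 intr=0.0000 cont=0.0000 V=0.0000[hold]  S*(7)=73.6564
k=6: j=0 S=66.7374 intr=28.6626 cont=28.3504 V=28.6626[EX]; j=1 S=81.2929 intr=14.1071 cont=14.5130 V=14.5130[hold]; j=2 S=99.0230 intr=0.0000 cont=3.6171 V=3.6171[hold]; j=3 S=120.6200 intr=0.0000 cont=0.0000 V=0.0000[hold]; j=4 S=146.9274 intr=0.0000 cont=0.0000 V=0.0000[hold]; j=5 S=178.9724 intr=0.0000 cont=0.0000 V=0.0000[hold]; j=6 S=218.0066 intr=0.0000 cont=0.0000 V=0.0000[hold]  S*(6)=66.7374
k=5: j=0 S=73.6564 intr=21.7436 cont=21.6303 V=21.7436[EX]; j=1 S=89.7210 intr=5.6790 cont=9.1225 V=9.1225[hold]; j=2 S=109.2893 intr=0.0000 cont=1.8316 V=1.8316[hold]; j=3 S=133.1254 intr=0.0000 cont=0.0000 V=0.0000[hold]; j=4 S=162.1603 intr=0.0000 cont=0.0000 V=0.0000[hold]; j=5 S=197.5276 intr=0.0000 cont=0.0000 V=0.0000[hold]  S*(5)=73.6564
k=4: j=0 S=81.2929 intr=14.1071 cont=15.4835 V=15.4835[hold]; j=1 S=99.0230 intr=0.0000 cont=5.5174 V=5.5174[hold]; j=2 S=120.6200 intr=0.0000 cont=0.9274 V=0.9274[hold]; j=3 S=146.9274 intr=0.0000 cont=0.0000 V=0.0000[hold]; j=4 S=178.9724 intr=0.0000 cont=0.0000 V=0.0000[hold]  S*(4)=-
k=3: j=0 S=89.7210 intr=5.6790 cont=10.5458 V=10.5458[hold]; j=1 S=109.2893 intr=0.0000 cont=3.2486 V=3.2486[hold]; j=2 S=133.1254 intr=0.0000 cont=0.4696 V=0.4696[hold]; j=3 S=162.1603 intr=0.0000 cont=0.0000 V=0.0000[hold]  S*(3)=-
k=2: j=0 S=99.0230 intr=0.0000 cont=6.9330 V=6.9330[hold]; j=1 S=120.6200 intr=0.0000 cont=1.8753 V=1.8753[hold]; j=2 S=146.9274 intr=0.0000 cont=0.2378 V=0.2378[hold]  S*(2)=-
k=1: j=0 S=109.2893 intr=0.0000 cont=4.4302 V=4.4302[hold]; j=1 S=133.1254 intr=0.0000 cont=1.0662 V=1.0662[hold]  S*(1)=-
k=0: j=0 S=120.6200 intr=0.0000 cont=2.7661 V=2.7661[hold]  S*(0)=-

price = 2.7661
boundary = - - - - - 73.6564 66.7374 73.6564
tree:
2.7661
4.4302 1.0662
6.9330 1.8753 0.2378
10.5458 3.2486 0.4696 0.0000
15.4835 5.5174 0.9274 0.0000 0.0000
21.7436 9.1225 1.8316 0.0000 0.0000 0.0000
28.6626 14.5130 3.6171 0.0000 0.0000 0.0000 0.0000
34.9318 21.7436 7.1433 0.0000 0.0000 0.0000 0.0000 0.0000
40.6120 28.6626 14.1071 0.0000 0.0000 0.0000 0.0000 0.0000 0.0000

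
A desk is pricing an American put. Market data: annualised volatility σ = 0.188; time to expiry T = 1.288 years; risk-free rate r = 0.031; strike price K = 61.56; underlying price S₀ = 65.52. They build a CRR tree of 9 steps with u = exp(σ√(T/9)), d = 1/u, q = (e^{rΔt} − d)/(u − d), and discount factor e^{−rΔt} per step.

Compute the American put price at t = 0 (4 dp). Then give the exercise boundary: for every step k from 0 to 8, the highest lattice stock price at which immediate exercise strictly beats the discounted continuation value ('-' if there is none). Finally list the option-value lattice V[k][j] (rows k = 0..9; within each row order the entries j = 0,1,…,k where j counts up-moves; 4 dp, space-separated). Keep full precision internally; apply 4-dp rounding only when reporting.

price = 2.8255
boundary = - - - - 49.2975 45.9132 49.2975 52.9313 56.8329
tree:
2.8255
4.2753 1.4763
6.2876 2.4055 0.6085
8.9476 3.8216 1.0845 0.1627
12.2625 5.8839 1.9004 0.3208 0.0143
15.6468 8.7095 3.2575 0.6310 0.0296 0.0000
18.7987 12.2625 5.4182 1.2382 0.0611 0.0000 0.0000
21.7343 15.6468 8.6287 2.4230 0.1262 0.0000 0.0000 0.0000
24.4684 18.7987 12.2625 4.7271 0.2606 0.0000 0.0000 0.0000 0.0000
27.0147 21.7343 15.6468 8.6287 0.5380 0.0000 0.0000 0.0000 0.0000 0.0000

Δt=0.14311  u=1.07371  d=0.93135  q=0.51346  discount=0.99557
step 9 (expiry): payoffs max(K−S,0) = 27.0147 21.7343 15.6468 8.6287 0.5380 0.0000 0.0000 0.0000 0.0000 0.0000
step 8: (k=8,j=0): S=37.0916, (K−S)⁺=24.4684, hold=24.1959 ⇒ V=24.4684 exercise | (k=8,j=1): S=42.7613, (K−S)⁺=18.7987, hold=18.5262 ⇒ V=18.7987 exercise | (k=8,j=2): S=49.2975, (K−S)⁺=12.2625, hold=11.9900 ⇒ V=12.2625 exercise | (k=8,j=3): S=56.8329, (K−S)⁺=4.7271, hold=4.4546 ⇒ V=4.7271 exercise | (k=8,j=4): S=65.5200, (K−S)⁺=0.0000, hold=0.2606 ⇒ V=0.2606 continue | (k=8,j=5): S=75.5350, (K−S)⁺=0.0000, hold=0.0000 ⇒ V=0.0000 continue | (k=8,j=6): S=87.0809, (K−S)⁺=0.0000, hold=0.0000 ⇒ V=0.0000 continue | (k=8,j=7): S=100.3916, (K−S)⁺=0.0000, hold=0.0000 ⇒ V=0.0000 continue | (k=8,j=8): S=115.7368, (K−S)⁺=0.0000, hold=0.0000 ⇒ V=0.0000 continue  boundary S*=56.8329
step 7: (k=7,j=0): S=39.8257, (K−S)⁺=21.7343, hold=21.4618 ⇒ V=21.7343 exercise | (k=7,j=1): S=45.9132, (K−S)⁺=15.6468, hold=15.3743 ⇒ V=15.6468 exercise | (k=7,j=2): S=52.9313, (K−S)⁺=8.6287, hold=8.3562 ⇒ V=8.6287 exercise | (k=7,j=3): S=61.0220, (K−S)⁺=0.5380, hold=2.4230 ⇒ V=2.4230 continue | (k=7,j=4): S=70.3495, (K−S)⁺=0.0000, hold=0.1262 ⇒ V=0.1262 continue | (k=7,j=5): S=81.1027, (K−S)⁺=0.0000, hold=0.0000 ⇒ V=0.0000 continue | (k=7,j=6): S=93.4997, (K−S)⁺=0.0000, hold=0.0000 ⇒ V=0.0000 continue | (k=7,j=7): S=107.7915, (K−S)⁺=0.0000, hold=0.0000 ⇒ V=0.0000 continue  boundary S*=52.9313
step 6: (k=6,j=0): S=42.7613, (K−S)⁺=18.7987, hold=18.5262 ⇒ V=18.7987 exercise | (k=6,j=1): S=49.2975, (K−S)⁺=12.2625, hold=11.9900 ⇒ V=12.2625 exercise | (k=6,j=2): S=56.8329, (K−S)⁺=4.7271, hold=5.4182 ⇒ V=5.4182 continue | (k=6,j=3): S=65.5200, (K−S)⁺=0.0000, hold=1.2382 ⇒ V=1.2382 continue | (k=6,j=4): S=75.5350, (K−S)⁺=0.0000, hold=0.0611 ⇒ V=0.0611 continue | (k=6,j=5): S=87.0809, (K−S)⁺=0.0000, hold=0.0000 ⇒ V=0.0000 continue | (k=6,j=6): S=100.3916, (K−S)⁺=0.0000, hold=0.0000 ⇒ V=0.0000 continue  boundary S*=49.2975
step 5: (k=5,j=0): S=45.9132, (K−S)⁺=15.6468, hold=15.3743 ⇒ V=15.6468 exercise | (k=5,j=1): S=52.9313, (K−S)⁺=8.6287, hold=8.7095 ⇒ V=8.7095 continue | (k=5,j=2): S=61.0220, (K−S)⁺=0.5380, hold=3.2575 ⇒ V=3.2575 continue | (k=5,j=3): S=70.3495, (K−S)⁺=0.0000, hold=0.6310 ⇒ V=0.6310 continue | (k=5,j=4): S=81.1027, (K−S)⁺=0.0000, hold=0.0296 ⇒ V=0.0296 continue | (k=5,j=5): S=93.4997, (K−S)⁺=0.0000, hold=0.0000 ⇒ V=0.0000 continue  boundary S*=45.9132
step 4: (k=4,j=0): S=49.2975, (K−S)⁺=12.2625, hold=12.0313 ⇒ V=12.2625 exercise | (k=4,j=1): S=56.8329, (K−S)⁺=4.7271, hold=5.8839 ⇒ V=5.8839 continue | (k=4,j=2): S=65.5200, (K−S)⁺=0.0000, hold=1.9004 ⇒ V=1.9004 continue | (k=4,j=3): S=75.5350, (K−S)⁺=0.0000, hold=0.3208 ⇒ V=0.3208 continue | (k=4,j=4): S=87.0809, (K−S)⁺=0.0000, hold=0.0143 ⇒ V=0.0143 continue  boundary S*=49.2975
step 3: (k=3,j=0): S=52.9313, (K−S)⁺=8.6287, hold=8.9476 ⇒ V=8.9476 continue | (k=3,j=1): S=61.0220, (K−S)⁺=0.5380, hold=3.8216 ⇒ V=3.8216 continue | (k=3,j=2): S=70.3495, (K−S)⁺=0.0000, hold=1.0845 ⇒ V=1.0845 continue | (k=3,j=3): S=81.1027, (K−S)⁺=0.0000, hold=0.1627 ⇒ V=0.1627 continue  boundary S*=-
step 2: (k=2,j=0): S=56.8329, (K−S)⁺=4.7271, hold=6.2876 ⇒ V=6.2876 continue | (k=2,j=1): S=65.5200, (K−S)⁺=0.0000, hold=2.4055 ⇒ V=2.4055 continue | (k=2,j=2): S=75.5350, (K−S)⁺=0.0000, hold=0.6085 ⇒ V=0.6085 continue  boundary S*=-
step 1: (k=1,j=0): S=61.0220, (K−S)⁺=0.5380, hold=4.2753 ⇒ V=4.2753 continue | (k=1,j=1): S=70.3495, (K−S)⁺=0.0000, hold=1.4763 ⇒ V=1.4763 continue  boundary S*=-
step 0: (k=0,j=0): S=65.5200, (K−S)⁺=0.0000, hold=2.8255 ⇒ V=2.8255 continue  boundary S*=-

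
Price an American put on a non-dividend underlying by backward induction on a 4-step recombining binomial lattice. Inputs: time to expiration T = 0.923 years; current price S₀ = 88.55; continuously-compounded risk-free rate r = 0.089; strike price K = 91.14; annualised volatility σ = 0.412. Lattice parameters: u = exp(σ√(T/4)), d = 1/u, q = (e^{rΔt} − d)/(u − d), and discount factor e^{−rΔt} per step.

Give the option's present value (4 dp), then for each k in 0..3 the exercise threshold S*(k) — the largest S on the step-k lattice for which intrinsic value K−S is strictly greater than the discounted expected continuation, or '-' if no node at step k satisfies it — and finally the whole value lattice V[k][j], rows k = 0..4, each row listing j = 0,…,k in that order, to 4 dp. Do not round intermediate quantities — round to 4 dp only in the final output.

Δt=0.23075, u=1.21885, d=0.82044, q=0.50276, disc=e^(-rΔt)=0.97967
k=4 terminal: V=max(K-S,0) → 51.0179 31.5345 2.5900 0.0000 0.0000
k=3: j=0 S=48.9029 intr=42.2371 cont=40.3845 V=42.2371[EX]; j=1 S=72.6503 intr=18.4897 cont=16.6371 V=18.4897[EX]; j=2 S=107.9294 intr=0.0000 cont=1.2617 V=1.2617[hold]; j=3 S=160.3402 intr=0.0000 cont=0.0000 V=0.0000[hold]  S*(3)=72.6503
k=2: j=0 S=59.6055 intr=31.5345 cont=29.6819 V=31.5345[EX]; j=1 S=88.5500 intr=2.5900 cont=9.6283 V=9.6283[hold]; j=2 S=131.5501 intr=0.0000 cont=0.6146 V=0.6146[hold]  S*(2)=59.6055
k=1: j=0 S=72.6503 intr=18.4897 cont=20.1038 V=20.1038[hold]; j=1 S=107.9294 intr=0.0000 cont=4.9929 V=4.9929[hold]  S*(1)=-
k=0: j=0 S=88.5500 intr=2.5900 cont=12.2524 V=12.2524[hold]  S*(0)=-

price = 12.2524
boundary = - - 59.6055 72.6503
tree:
12.2524
20.1038 4.9929
31.5345 9.6283 0.6146
42.2371 18.4897 1.2617 0.0000
51.0179 31.5345 2.5900 0.0000 0.0000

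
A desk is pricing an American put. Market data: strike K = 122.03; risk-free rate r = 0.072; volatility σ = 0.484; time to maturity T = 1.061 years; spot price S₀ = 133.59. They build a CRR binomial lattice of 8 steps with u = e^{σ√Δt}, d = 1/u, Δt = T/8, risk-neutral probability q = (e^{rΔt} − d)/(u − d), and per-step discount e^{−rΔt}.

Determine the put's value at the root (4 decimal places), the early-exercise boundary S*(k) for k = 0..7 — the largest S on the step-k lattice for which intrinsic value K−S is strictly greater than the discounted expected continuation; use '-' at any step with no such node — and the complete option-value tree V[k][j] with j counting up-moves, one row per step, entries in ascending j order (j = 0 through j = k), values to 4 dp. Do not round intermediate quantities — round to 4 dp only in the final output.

Δt=0.13262  u=1.19275  d=0.83840  q=0.48313  discount=0.99050
step 8 (expiry): payoffs max(K−S,0) = 89.4180 75.6344 56.0251 28.1280 0.0000 0.0000 0.0000 0.0000 0.0000
step 7: (k=7,j=0): S=38.8980, (K−S)⁺=83.1320, hold=81.9723 ⇒ V=83.1320 exercise | (k=7,j=1): S=55.3384, (K−S)⁺=66.6916, hold=65.5319 ⇒ V=66.6916 exercise | (k=7,j=2): S=78.7273, (K−S)⁺=43.3027, hold=42.1430 ⇒ V=43.3027 exercise | (k=7,j=3): S=112.0017, (K−S)⁺=10.0283, hold=14.4005 ⇒ V=14.4005 continue | (k=7,j=4): S=159.3395, (K−S)⁺=0.0000, hold=0.0000 ⇒ V=0.0000 continue | (k=7,j=5): S=226.6848, (K−S)⁺=0.0000, hold=0.0000 ⇒ V=0.0000 continue | (k=7,j=6): S=322.4939, (K−S)⁺=0.0000, hold=0.0000 ⇒ V=0.0000 continue | (k=7,j=7): S=458.7969, (K−S)⁺=0.0000, hold=0.0000 ⇒ V=0.0000 continue  boundary S*=78.7273
step 6: (k=6,j=0): S=46.3956, (K−S)⁺=75.6344, hold=74.4747 ⇒ V=75.6344 exercise | (k=6,j=1): S=66.0049, (K−S)⁺=56.0251, hold=54.8654 ⇒ V=56.0251 exercise | (k=6,j=2): S=93.9020, (K−S)⁺=28.1280, hold=29.0605 ⇒ V=29.0605 continue | (k=6,j=3): S=133.5900, (K−S)⁺=0.0000, hold=7.3725 ⇒ V=7.3725 continue | (k=6,j=4): S=190.0522, (K−S)⁺=0.0000, hold=0.0000 ⇒ V=0.0000 continue | (k=6,j=5): S=270.3784, (K−S)⁺=0.0000, hold=0.0000 ⇒ V=0.0000 continue | (k=6,j=6): S=384.6546, (K−S)⁺=0.0000, hold=0.0000 ⇒ V=0.0000 continue  boundary S*=66.0049
step 5: (k=5,j=0): S=55.3384, (K−S)⁺=66.6916, hold=65.5319 ⇒ V=66.6916 exercise | (k=5,j=1): S=78.7273, (K−S)⁺=43.3027, hold=42.5892 ⇒ V=43.3027 exercise | (k=5,j=2): S=112.0017, (K−S)⁺=10.0283, hold=18.4059 ⇒ V=18.4059 continue | (k=5,j=3): S=159.3395, (K−S)⁺=0.0000, hold=3.7744 ⇒ V=3.7744 continue | (k=5,j=4): S=226.6848, (K−S)⁺=0.0000, hold=0.0000 ⇒ V=0.0000 continue | (k=5,j=5): S=322.4939, (K−S)⁺=0.0000, hold=0.0000 ⇒ V=0.0000 continue  boundary S*=78.7273
step 4: (k=4,j=0): S=66.0049, (K−S)⁺=56.0251, hold=54.8654 ⇒ V=56.0251 exercise | (k=4,j=1): S=93.9020, (K−S)⁺=28.1280, hold=30.9772 ⇒ V=30.9772 continue | (k=4,j=2): S=133.5900, (K−S)⁺=0.0000, hold=11.2293 ⇒ V=11.2293 continue | (k=4,j=3): S=190.0522, (K−S)⁺=0.0000, hold=1.9324 ⇒ V=1.9324 continue | (k=4,j=4): S=270.3784, (K−S)⁺=0.0000, hold=0.0000 ⇒ V=0.0000 continue  boundary S*=66.0049
step 3: (k=3,j=0): S=78.7273, (K−S)⁺=43.3027, hold=43.5064 ⇒ V=43.5064 continue | (k=3,j=1): S=112.0017, (K−S)⁺=10.0283, hold=21.2328 ⇒ V=21.2328 continue | (k=3,j=2): S=159.3395, (K−S)⁺=0.0000, hold=6.6737 ⇒ V=6.6737 continue | (k=3,j=3): S=226.6848, (K−S)⁺=0.0000, hold=0.9893 ⇒ V=0.9893 continue  boundary S*=-
step 2: (k=2,j=0): S=93.9020, (K−S)⁺=28.1280, hold=32.4343 ⇒ V=32.4343 continue | (k=2,j=1): S=133.5900, (K−S)⁺=0.0000, hold=14.0640 ⇒ V=14.0640 continue | (k=2,j=2): S=190.0522, (K−S)⁺=0.0000, hold=3.8901 ⇒ V=3.8901 continue  boundary S*=-
step 1: (k=1,j=0): S=112.0017, (K−S)⁺=10.0283, hold=23.3352 ⇒ V=23.3352 continue | (k=1,j=1): S=159.3395, (K−S)⁺=0.0000, hold=9.0618 ⇒ V=9.0618 continue  boundary S*=-
step 0: (k=0,j=0): S=133.5900, (K−S)⁺=0.0000, hold=16.2831 ⇒ V=16.2831 continue  boundary S*=-

price = 16.2831
boundary = - - - - 66.0049 78.7273 66.0049 78.7273
tree:
16.2831
23.3352 9.0618
32.4343 14.0640 3.8901
43.5064 21.2328 6.6737 0.9893
56.0251 30.9772 11.2293 1.9324 0.0000
66.6916 43.3027 18.4059 3.7744 0.0000 0.0000
75.6344 56.0251 29.0605 7.3725 0.0000 0.0000 0.0000
83.1320 66.6916 43.3027 14.4005 0.0000 0.0000 0.0000 0.0000
89.4180 75.6344 56.0251 28.1280 0.0000 0.0000 0.0000 0.0000 0.0000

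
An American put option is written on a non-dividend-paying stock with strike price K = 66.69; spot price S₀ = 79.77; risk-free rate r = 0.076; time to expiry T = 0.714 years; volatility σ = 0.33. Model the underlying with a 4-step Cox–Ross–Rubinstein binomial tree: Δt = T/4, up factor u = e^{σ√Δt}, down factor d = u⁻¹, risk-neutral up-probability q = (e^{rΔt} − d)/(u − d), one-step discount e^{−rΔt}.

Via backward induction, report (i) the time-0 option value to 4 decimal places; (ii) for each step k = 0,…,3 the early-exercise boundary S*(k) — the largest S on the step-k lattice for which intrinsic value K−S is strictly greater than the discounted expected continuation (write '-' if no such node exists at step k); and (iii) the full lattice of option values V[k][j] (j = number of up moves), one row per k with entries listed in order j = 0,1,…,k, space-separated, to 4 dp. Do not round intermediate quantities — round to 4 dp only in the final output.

params: Δt=0.17850 u=1.14961 d=0.86986 q=0.51402 e^(-rΔt)=0.98653
t_4 payoffs: 21.0193 6.3315 0.0000 0.0000 0.0000
t_3: node(3,0) S=52.5035 payoff=14.1865 vs cont=13.2879 → 14.1865 [stop]  node(3,1) S=69.3888 payoff=0.0000 vs cont=3.0355 → 3.0355 [wait]  node(3,2) S=91.7044 payoff=0.0000 vs cont=0.0000 → 0.0000 [wait]  node(3,3) S=121.1967 payoff=0.0000 vs cont=0.0000 → 0.0000 [wait]  ⇒ S*(3)=52.5035
t_2: node(2,0) S=60.3585 payoff=6.3315 vs cont=8.3407 → 8.3407 [wait]  node(2,1) S=79.7700 payoff=0.0000 vs cont=1.4553 → 1.4553 [wait]  node(2,2) S=105.4242 payoff=0.0000 vs cont=0.0000 → 0.0000 [wait]  ⇒ S*(2)=-
t_1: node(1,0) S=69.3888 payoff=0.0000 vs cont=4.7367 → 4.7367 [wait]  node(1,1) S=91.7044 payoff=0.0000 vs cont=0.6977 → 0.6977 [wait]  ⇒ S*(1)=-
t_0: node(0,0) S=79.7700 payoff=0.0000 vs cont=2.6247 → 2.6247 [wait]  ⇒ S*(0)=-

price = 2.6247
boundary = - - - 52.5035
tree:
2.6247
4.7367 0.6977
8.3407 1.4553 0.0000
14.1865 3.0355 0.0000 0.0000
21.0193 6.3315 0.0000 0.0000 0.0000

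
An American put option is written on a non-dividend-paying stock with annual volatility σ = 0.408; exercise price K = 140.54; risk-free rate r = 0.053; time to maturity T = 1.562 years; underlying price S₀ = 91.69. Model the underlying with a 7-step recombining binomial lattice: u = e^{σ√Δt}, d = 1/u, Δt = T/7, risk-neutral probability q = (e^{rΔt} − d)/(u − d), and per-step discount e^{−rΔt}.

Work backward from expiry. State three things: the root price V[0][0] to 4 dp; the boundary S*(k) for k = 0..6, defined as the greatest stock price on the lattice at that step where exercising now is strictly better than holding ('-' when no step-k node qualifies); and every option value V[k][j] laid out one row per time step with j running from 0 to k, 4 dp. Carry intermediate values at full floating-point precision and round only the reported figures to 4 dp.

price = 50.6453
boundary = - 75.6171 62.3617 75.6171 91.6900 75.6171 91.6900
tree:
50.6453
64.9229 36.5889
78.1783 49.6769 23.4613
89.1101 64.9229 34.5587 12.1438
98.1255 78.1783 48.8500 20.0911 3.9241
105.5606 89.1101 64.9229 32.1359 7.6750 0.0000
111.6924 98.1255 78.1783 48.8500 15.0115 0.0000 0.0000
116.7493 105.5606 89.1101 64.9229 29.3607 0.0000 0.0000 0.0000

Δt=0.22314  u=1.21256  d=0.82470  q=0.48264  discount=0.98824
step 7 (expiry): payoffs max(K−S,0) = 116.7493 105.5606 89.1101 64.9229 29.3607 0.0000 0.0000 0.0000
step 6: (k=6,j=0): S=28.8476, (K−S)⁺=111.6924, hold=110.0401 ⇒ V=111.6924 exercise | (k=6,j=1): S=42.4145, (K−S)⁺=98.1255, hold=96.4732 ⇒ V=98.1255 exercise | (k=6,j=2): S=62.3617, (K−S)⁺=78.1783, hold=76.5260 ⇒ V=78.1783 exercise | (k=6,j=3): S=91.6900, (K−S)⁺=48.8500, hold=47.1977 ⇒ V=48.8500 exercise | (k=6,j=4): S=134.8112, (K−S)⁺=5.7288, hold=15.0115 ⇒ V=15.0115 continue | (k=6,j=5): S=198.2121, (K−S)⁺=0.0000, hold=0.0000 ⇒ V=0.0000 continue | (k=6,j=6): S=291.4299, (K−S)⁺=0.0000, hold=0.0000 ⇒ V=0.0000 continue  boundary S*=91.6900
step 5: (k=5,j=0): S=34.9794, (K−S)⁺=105.5606, hold=103.9083 ⇒ V=105.5606 exercise | (k=5,j=1): S=51.4299, (K−S)⁺=89.1101, hold=87.4578 ⇒ V=89.1101 exercise | (k=5,j=2): S=75.6171, (K−S)⁺=64.9229, hold=63.2706 ⇒ V=64.9229 exercise | (k=5,j=3): S=111.1793, (K−S)⁺=29.3607, hold=32.1359 ⇒ V=32.1359 continue | (k=5,j=4): S=163.4662, (K−S)⁺=0.0000, hold=7.6750 ⇒ V=7.6750 continue | (k=5,j=5): S=240.3433, (K−S)⁺=0.0000, hold=0.0000 ⇒ V=0.0000 continue  boundary S*=75.6171
step 4: (k=4,j=0): S=42.4145, (K−S)⁺=98.1255, hold=96.4732 ⇒ V=98.1255 exercise | (k=4,j=1): S=62.3617, (K−S)⁺=78.1783, hold=76.5260 ⇒ V=78.1783 exercise | (k=4,j=2): S=91.6900, (K−S)⁺=48.8500, hold=48.5214 ⇒ V=48.8500 exercise | (k=4,j=3): S=134.8112, (K−S)⁺=5.7288, hold=20.0911 ⇒ V=20.0911 continue | (k=4,j=4): S=198.2121, (K−S)⁺=0.0000, hold=3.9241 ⇒ V=3.9241 continue  boundary S*=91.6900
step 3: (k=3,j=0): S=51.4299, (K−S)⁺=89.1101, hold=87.4578 ⇒ V=89.1101 exercise | (k=3,j=1): S=75.6171, (K−S)⁺=64.9229, hold=63.2706 ⇒ V=64.9229 exercise | (k=3,j=2): S=111.1793, (K−S)⁺=29.3607, hold=34.5587 ⇒ V=34.5587 continue | (k=3,j=3): S=163.4662, (K−S)⁺=0.0000, hold=12.1438 ⇒ V=12.1438 continue  boundary S*=75.6171
step 2: (k=2,j=0): S=62.3617, (K−S)⁺=78.1783, hold=76.5260 ⇒ V=78.1783 exercise | (k=2,j=1): S=91.6900, (K−S)⁺=48.8500, hold=49.6769 ⇒ V=49.6769 continue | (k=2,j=2): S=134.8112, (K−S)⁺=5.7288, hold=23.4613 ⇒ V=23.4613 continue  boundary S*=62.3617
step 1: (k=1,j=0): S=75.6171, (K−S)⁺=64.9229, hold=63.6650 ⇒ V=64.9229 exercise | (k=1,j=1): S=111.1793, (K−S)⁺=29.3607, hold=36.5889 ⇒ V=36.5889 continue  boundary S*=75.6171
step 0: (k=0,j=0): S=91.6900, (K−S)⁺=48.8500, hold=50.6453 ⇒ V=50.6453 continue  boundary S*=-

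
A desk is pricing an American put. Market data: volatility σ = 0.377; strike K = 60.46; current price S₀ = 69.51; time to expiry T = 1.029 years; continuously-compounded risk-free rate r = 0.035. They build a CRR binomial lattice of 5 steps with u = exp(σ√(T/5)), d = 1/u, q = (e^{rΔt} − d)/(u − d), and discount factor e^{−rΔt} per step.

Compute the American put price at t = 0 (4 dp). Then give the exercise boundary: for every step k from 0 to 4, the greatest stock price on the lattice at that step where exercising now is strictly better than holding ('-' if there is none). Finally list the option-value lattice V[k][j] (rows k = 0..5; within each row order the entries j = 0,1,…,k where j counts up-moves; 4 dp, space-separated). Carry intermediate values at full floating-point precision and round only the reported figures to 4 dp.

Δt=0.20580, u=1.18652, d=0.84280, q=0.47838, disc=e^(-rΔt)=0.99282
k=5 terminal: V=max(K-S,0) → 30.9025 18.8479 1.8770 0.0000 0.0000 0.0000
k=4: j=0 S=35.0706 intr=25.3894 cont=24.9555 V=25.3894[EX]; j=1 S=49.3737 intr=11.0863 cont=10.6524 V=11.0863[EX]; j=2 S=69.5100 intr=0.0000 cont=0.9721 V=0.9721[hold]; j=3 S=97.8587 intr=0.0000 cont=0.0000 V=0.0000[hold]; j=4 S=137.7689 intr=0.0000 cont=0.0000 V=0.0000[hold]  S*(4)=49.3737
k=3: j=0 S=41.6121 intr=18.8479 cont=18.4140 V=18.8479[EX]; j=1 S=58.5830 intr=1.8770 cont=6.2030 V=6.2030[hold]; j=2 S=82.4752 intr=0.0000 cont=0.5034 V=0.5034[hold]; j=3 S=116.1115 intr=0.0000 cont=0.0000 V=0.0000[hold]  S*(3)=41.6121
k=2: j=0 S=49.3737 intr=11.0863 cont=12.7070 V=12.7070[hold]; j=1 S=69.5100 intr=0.0000 cont=3.4515 V=3.4515[hold]; j=2 S=97.8587 intr=0.0000 cont=0.2607 V=0.2607[hold]  S*(2)=-
k=1: j=0 S=58.5830 intr=1.8770 cont=8.2200 V=8.2200[hold]; j=1 S=82.4752 intr=0.0000 cont=1.9113 V=1.9113[hold]  S*(1)=-
k=0: j=0 S=69.5100 intr=0.0000 cont=5.1647 V=5.1647[hold]  S*(0)=-

price = 5.1647
boundary = - - - 41.6121 49.3737
tree:
5.1647
8.2200 1.9113
12.7070 3.4515 0.2607
18.8479 6.2030 0.5034 0.0000
25.3894 11.0863 0.9721 0.0000 0.0000
30.9025 18.8479 1.8770 0.0000 0.0000 0.0000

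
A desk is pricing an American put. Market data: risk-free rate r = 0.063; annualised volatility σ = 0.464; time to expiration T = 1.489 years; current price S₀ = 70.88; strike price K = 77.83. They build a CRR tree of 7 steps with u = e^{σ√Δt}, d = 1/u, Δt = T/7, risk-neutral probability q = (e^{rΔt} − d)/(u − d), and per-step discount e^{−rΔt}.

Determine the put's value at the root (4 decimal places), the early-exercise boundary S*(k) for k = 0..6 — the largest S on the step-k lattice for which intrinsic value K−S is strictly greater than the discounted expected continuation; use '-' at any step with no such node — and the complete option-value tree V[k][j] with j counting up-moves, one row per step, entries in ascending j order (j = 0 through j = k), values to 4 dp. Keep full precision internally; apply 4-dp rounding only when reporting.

Δt=0.21271, u=1.23862, d=0.80735, q=0.47798, disc=e^(-rΔt)=0.98669
k=7 terminal: V=max(K-S,0) → 61.9830 53.5177 40.5303 20.6052 0.0000 0.0000 0.0000 0.0000
k=6: j=0 S=19.6285 intr=58.2015 cont=57.1655 V=58.2015[EX]; j=1 S=30.1138 intr=47.7162 cont=46.6802 V=47.7162[EX]; j=2 S=46.2003 intr=31.6297 cont=30.5937 V=31.6297[EX]; j=3 S=70.8800 intr=6.9500 cont=10.6131 V=10.6131[hold]; j=4 S=108.7434 intr=0.0000 cont=0.0000 V=0.0000[hold]; j=5 S=166.8330 intr=0.0000 cont=0.0000 V=0.0000[hold]; j=6 S=255.9535 intr=0.0000 cont=0.0000 V=0.0000[hold]  S*(6)=46.2003
k=5: j=0 S=24.3123 intr=53.5177 cont=52.4817 V=53.5177[EX]; j=1 S=37.2997 intr=40.5303 cont=39.4943 V=40.5303[EX]; j=2 S=57.2248 intr=20.6052 cont=21.2968 V=21.2968[hold]; j=3 S=87.7937 intr=0.0000 cont=5.4664 V=5.4664[hold]; j=4 S=134.6922 intr=0.0000 cont=0.0000 V=0.0000[hold]; j=5 S=206.6434 intr=0.0000 cont=0.0000 V=0.0000[hold]  S*(5)=37.2997
k=4: j=0 S=30.1138 intr=47.7162 cont=46.6802 V=47.7162[EX]; j=1 S=46.2003 intr=31.6297 cont=30.9198 V=31.6297[EX]; j=2 S=70.8800 intr=6.9500 cont=13.5473 V=13.5473[hold]; j=3 S=108.7434 intr=0.0000 cont=2.8156 V=2.8156[hold]; j=4 S=166.8330 intr=0.0000 cont=0.0000 V=0.0000[hold]  S*(4)=46.2003
k=3: j=0 S=37.2997 intr=40.5303 cont=39.4943 V=40.5303[EX]; j=1 S=57.2248 intr=20.6052 cont=22.6806 V=22.6806[hold]; j=2 S=87.7937 intr=0.0000 cont=8.3057 V=8.3057[hold]; j=3 S=134.6922 intr=0.0000 cont=1.4502 V=1.4502[hold]  S*(3)=37.2997
k=2: j=0 S=46.2003 intr=31.6297 cont=31.5725 V=31.6297[EX]; j=1 S=70.8800 intr=6.9500 cont=15.5992 V=15.5992[hold]; j=2 S=108.7434 intr=0.0000 cont=4.9619 V=4.9619[hold]  S*(2)=46.2003
k=1: j=0 S=57.2248 intr=20.6052 cont=23.6483 V=23.6483[hold]; j=1 S=87.7937 intr=0.0000 cont=10.3747 V=10.3747[hold]  S*(1)=-
k=0: j=0 S=70.8800 intr=6.9500 cont=17.0734 V=17.0734[hold]  S*(0)=-

price = 17.0734
boundary = - - 46.2003 37.2997 46.2003 37.2997 46.2003
tree:
17.0734
23.6483 10.3747
31.6297 15.5992 4.9619
40.5303 22.6806 8.3057 1.4502
47.7162 31.6297 13.5473 2.8156 0.0000
53.5177 40.5303 21.2968 5.4664 0.0000 0.0000
58.2015 47.7162 31.6297 10.6131 0.0000 0.0000 0.0000
61.9830 53.5177 40.5303 20.6052 0.0000 0.0000 0.0000 0.0000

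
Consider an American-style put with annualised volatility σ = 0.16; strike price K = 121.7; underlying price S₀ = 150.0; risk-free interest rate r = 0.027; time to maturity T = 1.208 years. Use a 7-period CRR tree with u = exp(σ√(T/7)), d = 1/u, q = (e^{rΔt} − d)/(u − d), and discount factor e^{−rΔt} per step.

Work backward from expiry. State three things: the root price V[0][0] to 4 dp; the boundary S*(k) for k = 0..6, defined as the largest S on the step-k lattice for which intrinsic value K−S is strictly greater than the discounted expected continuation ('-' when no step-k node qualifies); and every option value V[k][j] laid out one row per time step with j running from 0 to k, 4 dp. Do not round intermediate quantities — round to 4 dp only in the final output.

price = 0.7982
boundary = - - - - - 107.5872 100.6687
tree:
0.7982
1.4813 0.1710
2.7064 0.3569 0.0000
4.8452 0.7446 0.0000 0.0000
8.4368 1.5536 0.0000 0.0000 0.0000
14.1128 3.2416 0.0000 0.0000 0.0000 0.0000
21.0313 6.7638 0.0000 0.0000 0.0000 0.0000 0.0000
27.5049 14.1128 0.0000 0.0000 0.0000 0.0000 0.0000 0.0000

params: Δt=0.17257 u=1.06873 d=0.93569 q=0.51850 e^(-rΔt)=0.99535
t_7 payoffs: 27.5049 14.1128 0.0000 0.0000 0.0000 0.0000 0.0000 0.0000
t_6: node(6,0) S=100.6687 payoff=21.0313 vs cont=20.4656 → 21.0313 [stop]  node(6,1) S=114.9812 payoff=6.7188 vs cont=6.7638 → 6.7638 [wait]  node(6,2) S=131.3285 payoff=0.0000 vs cont=0.0000 → 0.0000 [wait]  node(6,3) S=150.0000 payoff=0.0000 vs cont=0.0000 → 0.0000 [wait]  node(6,4) S=171.3261 payoff=0.0000 vs cont=0.0000 → 0.0000 [wait]  node(6,5) S=195.6842 payoff=0.0000 vs cont=0.0000 → 0.0000 [wait]  node(6,6) S=223.5054 payoff=0.0000 vs cont=0.0000 → 0.0000 [wait]  ⇒ S*(6)=100.6687
t_5: node(5,0) S=107.5872 payoff=14.1128 vs cont=13.5703 → 14.1128 [stop]  node(5,1) S=122.8833 payoff=0.0000 vs cont=3.2416 → 3.2416 [wait]  node(5,2) S=140.3541 payoff=0.0000 vs cont=0.0000 → 0.0000 [wait]  node(5,3) S=160.3088 payoff=0.0000 vs cont=0.0000 → 0.0000 [wait]  node(5,4) S=183.1006 payoff=0.0000 vs cont=0.0000 → 0.0000 [wait]  node(5,5) S=209.1327 payoff=0.0000 vs cont=0.0000 → 0.0000 [wait]  ⇒ S*(5)=107.5872
t_4: node(4,0) S=114.9812 payoff=6.7188 vs cont=8.4368 → 8.4368 [wait]  node(4,1) S=131.3285 payoff=0.0000 vs cont=1.5536 → 1.5536 [wait]  node(4,2) S=150.0000 payoff=0.0000 vs cont=0.0000 → 0.0000 [wait]  node(4,3) S=171.3261 payoff=0.0000 vs cont=0.0000 → 0.0000 [wait]  node(4,4) S=195.6842 payoff=0.0000 vs cont=0.0000 → 0.0000 [wait]  ⇒ S*(4)=-
t_3: node(3,0) S=122.8833 payoff=0.0000 vs cont=4.8452 → 4.8452 [wait]  node(3,1) S=140.3541 payoff=0.0000 vs cont=0.7446 → 0.7446 [wait]  node(3,2) S=160.3088 payoff=0.0000 vs cont=0.0000 → 0.0000 [wait]  node(3,3) S=183.1006 payoff=0.0000 vs cont=0.0000 → 0.0000 [wait]  ⇒ S*(3)=-
t_2: node(2,0) S=131.3285 payoff=0.0000 vs cont=2.7064 → 2.7064 [wait]  node(2,1) S=150.0000 payoff=0.0000 vs cont=0.3569 → 0.3569 [wait]  node(2,2) S=171.3261 payoff=0.0000 vs cont=0.0000 → 0.0000 [wait]  ⇒ S*(2)=-
t_1: node(1,0) S=140.3541 payoff=0.0000 vs cont=1.4813 → 1.4813 [wait]  node(1,1) S=160.3088 payoff=0.0000 vs cont=0.1710 → 0.1710 [wait]  ⇒ S*(1)=-
t_0: node(0,0) S=150.0000 payoff=0.0000 vs cont=0.7982 → 0.7982 [wait]  ⇒ S*(0)=-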